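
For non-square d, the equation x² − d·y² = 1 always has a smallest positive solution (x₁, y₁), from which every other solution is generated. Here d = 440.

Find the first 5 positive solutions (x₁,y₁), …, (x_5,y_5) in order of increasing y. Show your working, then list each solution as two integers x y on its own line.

d=440: √d = [20; 1,40] (ℓ=2, even), read p_1/q_1
i=0: a=20 ⇒ p=20, q=1
i=1: a=1 ⇒ p=21, q=1
fundamental: x₁=21, y₁=1  (since 441 − 440·1 = 1)
(x_2, y_2) = (21·21 + 440·1·1, 21·1 + 1·21) = (881, 42)
(x_3, y_3) = (21·881 + 440·1·42, 21·42 + 1·881) = (36981, 1763)
(x_4, y_4) = (21·36981 + 440·1·1763, 21·1763 + 1·36981) = (1552321, 74004)
(x_5, y_5) = (21·1552321 + 440·1·74004, 21·74004 + 1·1552321) = (65160501, 3106405)

21 1
881 42
36981 1763
1552321 74004
65160501 3106405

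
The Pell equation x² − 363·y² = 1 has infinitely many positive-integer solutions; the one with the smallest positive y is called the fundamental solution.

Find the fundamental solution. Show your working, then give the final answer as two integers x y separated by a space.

362 19

[19; 19,38] for √363; ℓ=2 ⇒ convergent index 1
k=0  a_k=19  p_k/q_k = 19/1
k=1  a_k=19  p_k/q_k = 362/19
(x₁, y₁) = (362, 19);  362² − 363·19² = 1 ✓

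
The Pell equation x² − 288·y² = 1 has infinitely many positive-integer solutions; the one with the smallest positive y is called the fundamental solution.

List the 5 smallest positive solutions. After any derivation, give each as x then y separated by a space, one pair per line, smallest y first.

17 1
577 34
19601 1155
665857 39236
22619537 1332869

√288 → a₀=16, period (1,32); ℓ=2 even so k=1
step 0: (16, 1)  from 16·(1,0) + (0,1)
step 1: (17, 1)  from 1·(16,1) + (1,0)
fundamental: x₁=17, y₁=1  (since 289 − 288·1 = 1)
(x_2, y_2) = (17·17 + 288·1·1, 17·1 + 1·17) = (577, 34)
(x_3, y_3) = (17·577 + 288·1·34, 17·34 + 1·577) = (19601, 1155)
(x_4, y_4) = (17·19601 + 288·1·1155, 17·1155 + 1·19601) = (665857, 39236)
(x_5, y_5) = (17·665857 + 288·1·39236, 17·39236 + 1·665857) = (22619537, 1332869)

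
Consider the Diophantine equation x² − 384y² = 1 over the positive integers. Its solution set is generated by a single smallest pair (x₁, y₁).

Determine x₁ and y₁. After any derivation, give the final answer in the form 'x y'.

4801 245

√384 → a₀=19, period (1,1,2,9,2,1,1,38); ℓ=8 even so k=7
step 0: (19, 1)  from 19·(1,0) + (0,1)
step 1: (20, 1)  from 1·(19,1) + (1,0)
…
step 3: (98, 5)  from 2·(39,2) + (20,1)
…
step 6: (2861, 146)  from 1·(1940,99) + (921,47)
step 7: (4801, 245)  from 1·(2861,146) + (1940,99)
(x₁, y₁) = (4801, 245);  4801² − 384·245² = 1 ✓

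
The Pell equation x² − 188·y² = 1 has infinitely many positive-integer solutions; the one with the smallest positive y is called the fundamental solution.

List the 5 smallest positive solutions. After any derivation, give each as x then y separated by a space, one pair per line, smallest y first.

√188 = [13; 1,2,2,6,2,2,1,26, …], period ℓ=8 (even) → k=7
a_0=13:  p_0=13·1+0=13,  q_0=13·0+1=1
a_1=1:  p_1=1·13+1=14,  q_1=1·1+0=1
…
a_3=2:  p_3=2·41+14=96,  q_3=2·3+1=7
a_4=6:  p_4=6·96+41=617,  q_4=6·7+3=45
…
a_6=2:  p_6=2·1330+617=3277,  q_6=2·97+45=239
a_7=1:  p_7=1·3277+1330=4607,  q_7=1·239+97=336
(x₁, y₁) = (4607, 336);  4607² − 188·336² = 1 ✓
n=2: (4607,336)∘(4607,336) = (4607·4607+188·336·336, 4607·336+336·4607) = (42448897,3095904)
n=3: (42448897,3095904)∘(4607,336) = (4607·42448897+188·336·3095904, 4607·3095904+336·42448897) = (391124132351,28525659120)
n=4: (391124132351,28525659120)∘(4607,336) = (4607·391124132351+188·336·28525659120, 4607·28525659120+336·391124132351) = (3603817713033217,262835420035776)
n=5: (3603817713033217,262835420035776)∘(4607,336) = (4607·3603817713033217+188·336·262835420035776, 4607·262835420035776+336·3603817713033217) = (33205576016763929087,2421765531683980944)

4607 336
42448897 3095904
391124132351 28525659120
3603817713033217 262835420035776
33205576016763929087 2421765531683980944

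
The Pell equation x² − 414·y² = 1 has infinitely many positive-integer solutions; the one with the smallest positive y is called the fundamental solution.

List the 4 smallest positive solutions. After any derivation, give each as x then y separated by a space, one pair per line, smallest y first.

[20; 2,1,7,2,7,1,2,40] for √414; ℓ=8 ⇒ convergent index 7
k=0  a_k=20  p_k/q_k = 20/1
k=1  a_k=2  p_k/q_k = 41/2
…
k=4  a_k=2  p_k/q_k = 997/49
k=5  a_k=7  p_k/q_k = 7447/366
k=6  a_k=1  p_k/q_k = 8444/415
k=7  a_k=2  p_k/q_k = 24335/1196
fundamental: x₁=24335, y₁=1196  (since 592192225 − 414·1430416 = 1)
n=2: (24335,1196)∘(24335,1196) = (24335·24335+414·1196·1196, 24335·1196+1196·24335) = (1184384449,58209320)
n=3: (1184384449,58209320)∘(24335,1196) = (24335·1184384449+414·1196·58209320, 24335·58209320+1196·1184384449) = (57643991108495,2833047603204)
n=4: (57643991108495,2833047603204)∘(24335,1196) = (24335·57643991108495+414·1196·2833047603204, 24335·2833047603204+1196·57643991108495) = (2805533046066067201,137884426789729360)

24335 1196
1184384449 58209320
57643991108495 2833047603204
2805533046066067201 137884426789729360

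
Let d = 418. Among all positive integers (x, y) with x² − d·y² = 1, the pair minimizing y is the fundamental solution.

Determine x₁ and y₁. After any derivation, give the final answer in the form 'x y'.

33857 1656

√418 → a₀=20, period (2,4,20,4,2,40); ℓ=6 even so k=5
a_0=20:  p_0=20·1+0=20,  q_0=20·0+1=1
…
a_3=20:  p_3=20·184+41=3721,  q_3=20·9+2=182
a_4=4:  p_4=4·3721+184=15068,  q_4=4·182+9=737
a_5=2:  p_5=2·15068+3721=33857,  q_5=2·737+182=1656
(x₁, y₁) = (33857, 1656);  33857² − 418·1656² = 1 ✓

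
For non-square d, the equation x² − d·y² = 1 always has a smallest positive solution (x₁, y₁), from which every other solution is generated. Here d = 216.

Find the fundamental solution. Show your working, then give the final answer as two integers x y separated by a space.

√216 = [14; 1,2,3,2,1,28, …], period ℓ=6 (even) → k=5
i=0: a=14 ⇒ p=14, q=1
i=1: a=1 ⇒ p=15, q=1
i=2: a=2 ⇒ p=44, q=3
i=3: a=3 ⇒ p=147, q=10
i=4: a=2 ⇒ p=338, q=23
i=5: a=1 ⇒ p=485, q=33
fundamental: x₁=485, y₁=33  (since 235225 − 216·1089 = 1)

485 33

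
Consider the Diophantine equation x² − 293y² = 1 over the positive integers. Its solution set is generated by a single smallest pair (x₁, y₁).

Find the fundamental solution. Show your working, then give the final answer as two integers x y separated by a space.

12320649 719780

[17; 8,1,1,8,34] for √293; ℓ=5 ⇒ convergent index 9
i=0: a=17 ⇒ p=17, q=1
…
i=2: a=1 ⇒ p=154, q=9
i=3: a=1 ⇒ p=291, q=17
i=4: a=8 ⇒ p=2482, q=145
i=5: a=34 ⇒ p=84679, q=4947
i=6: a=8 ⇒ p=679914, q=39721
…
i=8: a=1 ⇒ p=1444507, q=84389
i=9: a=8 ⇒ p=12320649, q=719780
fundamental: x₁=12320649, y₁=719780  (since 151798391781201 − 293·518083248400 = 1)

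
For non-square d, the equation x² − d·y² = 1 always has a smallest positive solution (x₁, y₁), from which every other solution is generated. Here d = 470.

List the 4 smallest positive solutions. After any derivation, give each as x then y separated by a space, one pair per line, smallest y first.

1691 78
5718961 263796
19341524411 892157994
65413029839041 3017278071912

√470 = [21; 1,2,8,2,1,42, …], period ℓ=6 (even) → k=5
i=0: a=21 ⇒ p=21, q=1
…
i=2: a=2 ⇒ p=65, q=3
…
i=4: a=2 ⇒ p=1149, q=53
i=5: a=1 ⇒ p=1691, q=78
(x₁, y₁) = (1691, 78);  1691² − 470·78² = 1 ✓
(1691+78√470)^2 = 5718961 + 263796√470
(1691+78√470)^3 = 19341524411 + 892157994√470
(1691+78√470)^4 = 65413029839041 + 3017278071912√470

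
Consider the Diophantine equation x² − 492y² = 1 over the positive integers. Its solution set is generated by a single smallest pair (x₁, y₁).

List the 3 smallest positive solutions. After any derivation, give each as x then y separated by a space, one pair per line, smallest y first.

d=492: √d = [22; 5,1,1,10,1,1,5,44] (ℓ=8, even), read p_7/q_7
i=0: a=22 ⇒ p=22, q=1
i=1: a=5 ⇒ p=111, q=5
…
i=3: a=1 ⇒ p=244, q=11
i=4: a=10 ⇒ p=2573, q=116
…
i=6: a=1 ⇒ p=5390, q=243
i=7: a=5 ⇒ p=29767, q=1342
fundamental: x₁=29767, y₁=1342  (since 886074289 − 492·1800964 = 1)
(29767+1342√492)^2 = 1772148577 + 79894628√492
(29767+1342√492)^3 = 105503093353351 + 4756446782010√492

29767 1342
1772148577 79894628
105503093353351 4756446782010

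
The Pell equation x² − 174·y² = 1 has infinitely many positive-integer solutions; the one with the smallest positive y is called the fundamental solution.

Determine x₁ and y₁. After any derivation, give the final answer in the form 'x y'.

1451 110

[13; 5,4,5,26] for √174; ℓ=4 ⇒ convergent index 3
k=0  a_k=13  p_k/q_k = 13/1
…
k=2  a_k=4  p_k/q_k = 277/21
k=3  a_k=5  p_k/q_k = 1451/110
fundamental: x₁=1451, y₁=110  (since 2105401 − 174·12100 = 1)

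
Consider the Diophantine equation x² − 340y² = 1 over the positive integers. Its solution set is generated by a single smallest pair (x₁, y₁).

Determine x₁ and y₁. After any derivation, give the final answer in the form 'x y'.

d=340: √d = [18; 2,3,1,1,1,…,3,2,36] (ℓ=14, even), read p_13/q_13
a_0=18:  p_0=18·1+0=18,  q_0=18·0+1=1
…
a_2=3:  p_2=3·37+18=129,  q_2=3·2+1=7
a_3=1:  p_3=1·129+37=166,  q_3=1·7+2=9
a_4=1:  p_4=1·166+129=295,  q_4=1·9+7=16
…
a_6=1:  p_6=1·461+295=756,  q_6=1·25+16=41
a_7=8:  p_7=8·756+461=6509,  q_7=8·41+25=353
a_8=1:  p_8=1·6509+756=7265,  q_8=1·353+41=394
a_9=1:  p_9=1·7265+6509=13774,  q_9=1·394+353=747
a_10=1:  p_10=1·13774+7265=21039,  q_10=1·747+394=1141
a_11=1:  p_11=1·21039+13774=34813,  q_11=1·1141+747=1888
a_12=3:  p_12=3·34813+21039=125478,  q_12=3·1888+1141=6805
a_13=2:  p_13=2·125478+34813=285769,  q_13=2·6805+1888=15498
→ (285769, 15498).  Check: 285769²=81663921361, 340·15498²=81663921360, difference 1.

285769 15498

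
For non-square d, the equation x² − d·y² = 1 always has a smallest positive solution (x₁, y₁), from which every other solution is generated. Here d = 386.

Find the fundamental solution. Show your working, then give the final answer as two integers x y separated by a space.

111555 5678

[19; 1,1,1,4,1,18,1,4,1,1,1,38] for √386; ℓ=12 ⇒ convergent index 11
k=0  a_k=19  p_k/q_k = 19/1
k=1  a_k=1  p_k/q_k = 20/1
…
k=4  a_k=4  p_k/q_k = 275/14
…
k=6  a_k=18  p_k/q_k = 6287/320
k=7  a_k=1  p_k/q_k = 6621/337
…
k=9  a_k=1  p_k/q_k = 39392/2005
k=10  a_k=1  p_k/q_k = 72163/3673
k=11  a_k=1  p_k/q_k = 111555/5678
(x₁, y₁) = (111555, 5678);  111555² − 386·5678² = 1 ✓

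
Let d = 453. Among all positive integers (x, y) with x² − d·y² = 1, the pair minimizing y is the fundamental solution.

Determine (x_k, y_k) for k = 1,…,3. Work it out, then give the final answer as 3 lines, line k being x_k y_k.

√453 → a₀=21, period (3,1,1,10,14,10,1,1,3,42); ℓ=10 even so k=9
i=0: a=21 ⇒ p=21, q=1
i=1: a=3 ⇒ p=64, q=3
…
i=3: a=1 ⇒ p=149, q=7
…
i=6: a=10 ⇒ p=223565, q=10504
…
i=8: a=1 ⇒ p=469329, q=22051
i=9: a=3 ⇒ p=1653751, q=77700
→ (1653751, 77700).  Check: 1653751²=2734892370001, 453·77700²=2734892370000, difference 1.
(1653751+77700√453)^2 = 5469784740001 + 256992905400√453
(1653751+77700√453)^3 = 18091323967121133751 + 850004548596233100√453

1653751 77700
5469784740001 256992905400
18091323967121133751 850004548596233100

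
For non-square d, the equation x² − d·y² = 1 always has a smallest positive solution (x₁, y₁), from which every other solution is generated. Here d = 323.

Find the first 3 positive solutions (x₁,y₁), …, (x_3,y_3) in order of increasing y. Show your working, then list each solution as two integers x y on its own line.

√323 → a₀=17, period (1,34); ℓ=2 even so k=1
a_0=17:  p_0=17·1+0=17,  q_0=17·0+1=1
a_1=1:  p_1=1·17+1=18,  q_1=1·1+0=1
(x₁, y₁) = (18, 1);  18² − 323·1² = 1 ✓
n=2: (18,1)∘(18,1) = (18·18+323·1·1, 18·1+1·18) = (647,36)
n=3: (647,36)∘(18,1) = (18·647+323·1·36, 18·36+1·647) = (23274,1295)

18 1
647 36
23274 1295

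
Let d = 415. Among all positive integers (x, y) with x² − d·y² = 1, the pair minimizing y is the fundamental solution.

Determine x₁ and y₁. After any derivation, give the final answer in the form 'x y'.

√415 → a₀=20, period (2,1,2,4,6,…,1,2,40); ℓ=16 even so k=15
k=0  a_k=20  p_k/q_k = 20/1
k=1  a_k=2  p_k/q_k = 41/2
k=2  a_k=1  p_k/q_k = 61/3
…
k=7  a_k=1  p_k/q_k = 9595/471
…
k=9  a_k=1  p_k/q_k = 43534/2137
…
k=14  a_k=1  p_k/q_k = 6841255/335824
k=15  a_k=2  p_k/q_k = 18412804/903849
→ (18412804, 903849).  Check: 18412804²=339031351142416, 415·903849²=339031351142415, difference 1.

18412804 903849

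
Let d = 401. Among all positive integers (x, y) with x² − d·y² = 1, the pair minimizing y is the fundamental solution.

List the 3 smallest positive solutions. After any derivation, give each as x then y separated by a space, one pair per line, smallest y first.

d=401: √d = [20; 40] (ℓ=1, odd), read p_1/q_1
k=0  a_k=20  p_k/q_k = 20/1
k=1  a_k=40  p_k/q_k = 801/40
fundamental: x₁=801, y₁=40  (since 641601 − 401·1600 = 1)
n=2: (801,40)∘(801,40) = (801·801+401·40·40, 801·40+40·801) = (1283201,64080)
n=3: (1283201,64080)∘(801,40) = (801·1283201+401·40·64080, 801·64080+40·1283201) = (2055687201,102656120)

801 40
1283201 64080
2055687201 102656120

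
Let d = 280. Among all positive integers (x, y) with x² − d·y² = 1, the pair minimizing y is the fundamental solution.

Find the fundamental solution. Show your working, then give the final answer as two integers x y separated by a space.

√280 → a₀=16, period (1,2,1,2,1,32); ℓ=6 even so k=5
step 0: (16, 1)  from 16·(1,0) + (0,1)
…
step 4: (184, 11)  from 2·(67,4) + (50,3)
step 5: (251, 15)  from 1·(184,11) + (67,4)
fundamental: x₁=251, y₁=15  (since 63001 − 280·225 = 1)

251 15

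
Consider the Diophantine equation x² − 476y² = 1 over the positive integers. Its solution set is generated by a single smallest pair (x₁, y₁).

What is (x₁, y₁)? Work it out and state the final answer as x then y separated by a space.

28799 1320

d=476: √d = [21; 1,4,2,10,2,4,1,42] (ℓ=8, even), read p_7/q_7
k=0  a_k=21  p_k/q_k = 21/1
k=1  a_k=1  p_k/q_k = 22/1
k=2  a_k=4  p_k/q_k = 109/5
…
k=4  a_k=10  p_k/q_k = 2509/115
k=5  a_k=2  p_k/q_k = 5258/241
k=6  a_k=4  p_k/q_k = 23541/1079
k=7  a_k=1  p_k/q_k = 28799/1320
→ (28799, 1320).  Check: 28799²=829382401, 476·1320²=829382400, difference 1.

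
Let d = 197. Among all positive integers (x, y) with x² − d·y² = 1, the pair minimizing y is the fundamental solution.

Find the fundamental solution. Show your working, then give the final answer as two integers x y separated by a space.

√197 → a₀=14, period (28); ℓ=1 odd so k=1
a_0=14:  p_0=14·1+0=14,  q_0=14·0+1=1
a_1=28:  p_1=28·14+1=393,  q_1=28·1+0=28
fundamental: x₁=393, y₁=28  (since 154449 − 197·784 = 1)

393 28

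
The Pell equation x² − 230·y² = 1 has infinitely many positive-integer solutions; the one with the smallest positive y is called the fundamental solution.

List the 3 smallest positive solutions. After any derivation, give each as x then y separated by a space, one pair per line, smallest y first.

91 6
16561 1092
3014011 198738

[15; 6,30] for √230; ℓ=2 ⇒ convergent index 1
i=0: a=15 ⇒ p=15, q=1
i=1: a=6 ⇒ p=91, q=6
→ (91, 6).  Check: 91²=8281, 230·6²=8280, difference 1.
k=2:  x_2 = 91·91+230·6·6 = 16561,  y_2 = 91·6+6·91 = 1092
k=3:  x_3 = 91·16561+230·6·1092 = 3014011,  y_3 = 91·1092+6·16561 = 198738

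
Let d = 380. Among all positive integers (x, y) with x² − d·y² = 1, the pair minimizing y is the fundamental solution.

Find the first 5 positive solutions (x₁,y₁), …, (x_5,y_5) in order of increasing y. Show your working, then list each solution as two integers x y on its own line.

d=380: √d = [19; 2,38] (ℓ=2, even), read p_1/q_1
k=0  a_k=19  p_k/q_k = 19/1
k=1  a_k=2  p_k/q_k = 39/2
(x₁, y₁) = (39, 2);  39² − 380·2² = 1 ✓
(39+2√380)^2 = 3041 + 156√380
(39+2√380)^3 = 237159 + 12166√380
(39+2√380)^4 = 18495361 + 948792√380
(39+2√380)^5 = 1442400999 + 73993610√380

39 2
3041 156
237159 12166
18495361 948792
1442400999 73993610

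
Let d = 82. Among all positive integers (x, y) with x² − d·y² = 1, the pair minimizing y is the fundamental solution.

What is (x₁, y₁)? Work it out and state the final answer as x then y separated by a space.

√82 → a₀=9, period (18); ℓ=1 odd so k=1
i=0: a=9 ⇒ p=9, q=1
i=1: a=18 ⇒ p=163, q=18
(x₁, y₁) = (163, 18);  163² − 82·18² = 1 ✓

163 18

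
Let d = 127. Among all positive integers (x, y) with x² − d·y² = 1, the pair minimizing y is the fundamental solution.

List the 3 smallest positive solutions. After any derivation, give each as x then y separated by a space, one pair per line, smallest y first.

4730624 419775
44757606858751 3971595379200
423462818377139450624 37576248838264821825

√127 → a₀=11, period (3,1,2,2,7,11,7,2,2,1,3,22); ℓ=12 even so k=11
k=0  a_k=11  p_k/q_k = 11/1
…
k=2  a_k=1  p_k/q_k = 45/4
k=3  a_k=2  p_k/q_k = 124/11
…
k=5  a_k=7  p_k/q_k = 2175/193
k=6  a_k=11  p_k/q_k = 24218/2149
k=7  a_k=7  p_k/q_k = 171701/15236
k=8  a_k=2  p_k/q_k = 367620/32621
k=9  a_k=2  p_k/q_k = 906941/80478
k=10  a_k=1  p_k/q_k = 1274561/113099
k=11  a_k=3  p_k/q_k = 4730624/419775
→ (4730624, 419775).  Check: 4730624²=22378803429376, 127·419775²=22378803429375, difference 1.
(4730624+419775√127)^2 = 44757606858751 + 3971595379200√127
(4730624+419775√127)^3 = 423462818377139450624 + 37576248838264821825√127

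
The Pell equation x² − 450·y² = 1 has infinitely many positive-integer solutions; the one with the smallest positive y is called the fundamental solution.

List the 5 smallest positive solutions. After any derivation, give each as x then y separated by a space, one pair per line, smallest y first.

19601 924
768398401 36222648
30122754096401 1420000245972
1180872205318713601 55666849606371696
46292552162781456490001 2182251836848982980620

d=450: √d = [21; 4,1,2,4,2,1,4,42] (ℓ=8, even), read p_7/q_7
a_0=21:  p_0=21·1+0=21,  q_0=21·0+1=1
…
a_4=4:  p_4=4·297+106=1294,  q_4=4·14+5=61
a_5=2:  p_5=2·1294+297=2885,  q_5=2·61+14=136
a_6=1:  p_6=1·2885+1294=4179,  q_6=1·136+61=197
a_7=4:  p_7=4·4179+2885=19601,  q_7=4·197+136=924
(x₁, y₁) = (19601, 924);  19601² − 450·924² = 1 ✓
n=2: (19601,924)∘(19601,924) = (19601·19601+450·924·924, 19601·924+924·19601) = (768398401,36222648)
n=3: (768398401,36222648)∘(19601,924) = (19601·768398401+450·924·36222648, 19601·36222648+924·768398401) = (30122754096401,1420000245972)
n=4: (30122754096401,1420000245972)∘(19601,924) = (19601·30122754096401+450·924·1420000245972, 19601·1420000245972+924·30122754096401) = (1180872205318713601,55666849606371696)
n=5: (1180872205318713601,55666849606371696)∘(19601,924) = (19601·1180872205318713601+450·924·55666849606371696, 19601·55666849606371696+924·1180872205318713601) = (46292552162781456490001,2182251836848982980620)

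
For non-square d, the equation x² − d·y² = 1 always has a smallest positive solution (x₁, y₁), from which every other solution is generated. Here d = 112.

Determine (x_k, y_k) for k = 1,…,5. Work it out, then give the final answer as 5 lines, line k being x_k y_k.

d=112: √d = [10; 1,1,2,1,1,20] (ℓ=6, even), read p_5/q_5
a_0=10:  p_0=10·1+0=10,  q_0=10·0+1=1
a_1=1:  p_1=1·10+1=11,  q_1=1·1+0=1
…
a_4=1:  p_4=1·53+21=74,  q_4=1·5+2=7
a_5=1:  p_5=1·74+53=127,  q_5=1·7+5=12
fundamental: x₁=127, y₁=12  (since 16129 − 112·144 = 1)
(127+12√112)^2 = 32257 + 3048√112
(127+12√112)^3 = 8193151 + 774180√112
(127+12√112)^4 = 2081028097 + 196638672√112
(127+12√112)^5 = 528572943487 + 49945448508√112

127 12
32257 3048
8193151 774180
2081028097 196638672
528572943487 49945448508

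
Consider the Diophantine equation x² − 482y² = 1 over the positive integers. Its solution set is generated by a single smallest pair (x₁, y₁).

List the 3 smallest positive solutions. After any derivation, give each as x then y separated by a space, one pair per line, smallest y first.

483 22
466577 21252
450712899 20529410

d=482: √d = [21; 1,20,1,42] (ℓ=4, even), read p_3/q_3
k=0  a_k=21  p_k/q_k = 21/1
k=1  a_k=1  p_k/q_k = 22/1
k=2  a_k=20  p_k/q_k = 461/21
k=3  a_k=1  p_k/q_k = 483/22
(x₁, y₁) = (483, 22);  483² − 482·22² = 1 ✓
k=2:  x_2 = 483·483+482·22·22 = 466577,  y_2 = 483·22+22·483 = 21252
k=3:  x_3 = 483·466577+482·22·21252 = 450712899,  y_3 = 483·21252+22·466577 = 20529410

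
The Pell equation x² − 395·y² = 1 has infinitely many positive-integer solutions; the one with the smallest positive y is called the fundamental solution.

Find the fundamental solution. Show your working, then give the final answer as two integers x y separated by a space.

√395 → a₀=19, period (1,6,1,38); ℓ=4 even so k=3
step 0: (19, 1)  from 19·(1,0) + (0,1)
step 1: (20, 1)  from 1·(19,1) + (1,0)
step 2: (139, 7)  from 6·(20,1) + (19,1)
step 3: (159, 8)  from 1·(139,7) + (20,1)
(x₁, y₁) = (159, 8);  159² − 395·8² = 1 ✓

159 8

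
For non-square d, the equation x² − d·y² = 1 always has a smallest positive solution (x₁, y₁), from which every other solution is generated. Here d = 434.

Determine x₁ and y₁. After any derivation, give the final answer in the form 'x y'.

[20; 1,4,1,40] for √434; ℓ=4 ⇒ convergent index 3
step 0: (20, 1)  from 20·(1,0) + (0,1)
step 1: (21, 1)  from 1·(20,1) + (1,0)
step 2: (104, 5)  from 4·(21,1) + (20,1)
step 3: (125, 6)  from 1·(104,5) + (21,1)
fundamental: x₁=125, y₁=6  (since 15625 − 434·36 = 1)

125 6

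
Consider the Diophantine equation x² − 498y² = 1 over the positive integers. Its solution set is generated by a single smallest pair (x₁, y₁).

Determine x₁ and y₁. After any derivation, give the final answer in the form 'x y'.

d=498: √d = [22; 3,6,22,6,3,44] (ℓ=6, even), read p_5/q_5
a_0=22:  p_0=22·1+0=22,  q_0=22·0+1=1
…
a_2=6:  p_2=6·67+22=424,  q_2=6·3+1=19
a_3=22:  p_3=22·424+67=9395,  q_3=22·19+3=421
a_4=6:  p_4=6·9395+424=56794,  q_4=6·421+19=2545
a_5=3:  p_5=3·56794+9395=179777,  q_5=3·2545+421=8056
→ (179777, 8056).  Check: 179777²=32319769729, 498·8056²=32319769728, difference 1.

179777 8056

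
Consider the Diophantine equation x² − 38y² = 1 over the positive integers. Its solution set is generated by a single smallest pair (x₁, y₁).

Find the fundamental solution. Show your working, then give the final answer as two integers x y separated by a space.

√38 = [6; 6,12, …], period ℓ=2 (even) → k=1
step 0: (6, 1)  from 6·(1,0) + (0,1)
step 1: (37, 6)  from 6·(6,1) + (1,0)
→ (37, 6).  Check: 37²=1369, 38·6²=1368, difference 1.

37 6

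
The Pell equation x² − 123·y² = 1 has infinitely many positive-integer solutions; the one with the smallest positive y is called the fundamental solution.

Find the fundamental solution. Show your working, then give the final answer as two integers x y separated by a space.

[11; 11,22] for √123; ℓ=2 ⇒ convergent index 1
k=0  a_k=11  p_k/q_k = 11/1
k=1  a_k=11  p_k/q_k = 122/11
→ (122, 11).  Check: 122²=14884, 123·11²=14883, difference 1.

122 11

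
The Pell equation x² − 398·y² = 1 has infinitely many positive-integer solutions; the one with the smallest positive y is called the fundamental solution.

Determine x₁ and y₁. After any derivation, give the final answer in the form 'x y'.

399 20

d=398: √d = [19; 1,18,1,38] (ℓ=4, even), read p_3/q_3
k=0  a_k=19  p_k/q_k = 19/1
k=1  a_k=1  p_k/q_k = 20/1
k=2  a_k=18  p_k/q_k = 379/19
k=3  a_k=1  p_k/q_k = 399/20
fundamental: x₁=399, y₁=20  (since 159201 − 398·400 = 1)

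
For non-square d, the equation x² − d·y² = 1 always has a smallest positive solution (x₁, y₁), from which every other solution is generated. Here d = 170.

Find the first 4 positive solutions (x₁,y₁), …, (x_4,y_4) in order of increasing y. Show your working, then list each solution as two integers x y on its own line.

339 26
229841 17628
155831859 11951758
105653770561 8103274296

[13; 26] for √170; ℓ=1 ⇒ convergent index 1
step 0: (13, 1)  from 13·(1,0) + (0,1)
step 1: (339, 26)  from 26·(13,1) + (1,0)
(x₁, y₁) = (339, 26);  339² − 170·26² = 1 ✓
(x_2, y_2) = (339·339 + 170·26·26, 339·26 + 26·339) = (229841, 17628)
(x_3, y_3) = (339·229841 + 170·26·17628, 339·17628 + 26·229841) = (155831859, 11951758)
(x_4, y_4) = (339·155831859 + 170·26·11951758, 339·11951758 + 26·155831859) = (105653770561, 8103274296)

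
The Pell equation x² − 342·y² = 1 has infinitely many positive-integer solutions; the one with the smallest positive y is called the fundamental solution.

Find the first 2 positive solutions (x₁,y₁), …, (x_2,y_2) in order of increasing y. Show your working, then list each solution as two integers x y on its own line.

[18; 2,36] for √342; ℓ=2 ⇒ convergent index 1
k=0  a_k=18  p_k/q_k = 18/1
k=1  a_k=2  p_k/q_k = 37/2
→ (37, 2).  Check: 37²=1369, 342·2²=1368, difference 1.
n=2: (37,2)∘(37,2) = (37·37+342·2·2, 37·2+2·37) = (2737,148)

37 2
2737 148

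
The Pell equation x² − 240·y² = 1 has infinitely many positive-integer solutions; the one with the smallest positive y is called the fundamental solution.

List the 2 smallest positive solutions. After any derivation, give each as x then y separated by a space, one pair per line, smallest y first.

31 2
1921 124

d=240: √d = [15; 2,30] (ℓ=2, even), read p_1/q_1
a_0=15:  p_0=15·1+0=15,  q_0=15·0+1=1
a_1=2:  p_1=2·15+1=31,  q_1=2·1+0=2
fundamental: x₁=31, y₁=2  (since 961 − 240·4 = 1)
(31+2√240)^2 = 1921 + 124√240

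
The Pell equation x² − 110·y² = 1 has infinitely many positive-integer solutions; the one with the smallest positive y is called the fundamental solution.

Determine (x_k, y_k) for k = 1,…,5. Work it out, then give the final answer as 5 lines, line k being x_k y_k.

21 2
881 84
36981 3526
1552321 148008
65160501 6212810

√110 = [10; 2,20, …], period ℓ=2 (even) → k=1
i=0: a=10 ⇒ p=10, q=1
i=1: a=2 ⇒ p=21, q=2
(x₁, y₁) = (21, 2);  21² − 110·2² = 1 ✓
k=2:  x_2 = 21·21+110·2·2 = 881,  y_2 = 21·2+2·21 = 84
k=3:  x_3 = 21·881+110·2·84 = 36981,  y_3 = 21·84+2·881 = 3526
k=4:  x_4 = 21·36981+110·2·3526 = 1552321,  y_4 = 21·3526+2·36981 = 148008
k=5:  x_5 = 21·1552321+110·2·148008 = 65160501,  y_5 = 21·148008+2·1552321 = 6212810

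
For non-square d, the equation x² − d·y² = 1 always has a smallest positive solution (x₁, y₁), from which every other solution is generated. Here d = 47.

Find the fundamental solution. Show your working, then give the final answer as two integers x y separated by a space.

48 7

[6; 1,5,1,12] for √47; ℓ=4 ⇒ convergent index 3
a_0=6:  p_0=6·1+0=6,  q_0=6·0+1=1
a_1=1:  p_1=1·6+1=7,  q_1=1·1+0=1
a_2=5:  p_2=5·7+6=41,  q_2=5·1+1=6
a_3=1:  p_3=1·41+7=48,  q_3=1·6+1=7
(x₁, y₁) = (48, 7);  48² − 47·7² = 1 ✓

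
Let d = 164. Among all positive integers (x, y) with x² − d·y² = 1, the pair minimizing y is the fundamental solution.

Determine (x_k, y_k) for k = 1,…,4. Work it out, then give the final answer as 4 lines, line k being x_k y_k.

√164 → a₀=12, period (1,4,6,4,1,24); ℓ=6 even so k=5
a_0=12:  p_0=12·1+0=12,  q_0=12·0+1=1
…
a_4=4:  p_4=4·397+64=1652,  q_4=4·31+5=129
a_5=1:  p_5=1·1652+397=2049,  q_5=1·129+31=160
→ (2049, 160).  Check: 2049²=4198401, 164·160²=4198400, difference 1.
k=2:  x_2 = 2049·2049+164·160·160 = 8396801,  y_2 = 2049·160+160·2049 = 655680
k=3:  x_3 = 2049·8396801+164·160·655680 = 34410088449,  y_3 = 2049·655680+160·8396801 = 2686976480
k=4:  x_4 = 2049·34410088449+164·160·2686976480 = 141012534067201,  y_4 = 2049·2686976480+160·34410088449 = 11011228959360

2049 160
8396801 655680
34410088449 2686976480
141012534067201 11011228959360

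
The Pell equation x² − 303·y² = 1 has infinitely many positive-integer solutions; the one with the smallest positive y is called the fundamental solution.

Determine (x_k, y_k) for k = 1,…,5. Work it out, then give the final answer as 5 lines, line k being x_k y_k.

2524 145
12741151 731960
64317327724 3694933935
324673857609601 18652025771920
1638953568895938124 94155422401718225

d=303: √d = [17; 2,2,5,2,2,34] (ℓ=6, even), read p_5/q_5
step 0: (17, 1)  from 17·(1,0) + (0,1)
…
step 4: (1027, 59)  from 2·(470,27) + (87,5)
step 5: (2524, 145)  from 2·(1027,59) + (470,27)
fundamental: x₁=2524, y₁=145  (since 6370576 − 303·21025 = 1)
n=2: (2524,145)∘(2524,145) = (2524·2524+303·145·145, 2524·145+145·2524) = (12741151,731960)
n=3: (12741151,731960)∘(2524,145) = (2524·12741151+303·145·731960, 2524·731960+145·12741151) = (64317327724,3694933935)
n=4: (64317327724,3694933935)∘(2524,145) = (2524·64317327724+303·145·3694933935, 2524·3694933935+145·64317327724) = (324673857609601,18652025771920)
n=5: (324673857609601,18652025771920)∘(2524,145) = (2524·324673857609601+303·145·18652025771920, 2524·18652025771920+145·324673857609601) = (1638953568895938124,94155422401718225)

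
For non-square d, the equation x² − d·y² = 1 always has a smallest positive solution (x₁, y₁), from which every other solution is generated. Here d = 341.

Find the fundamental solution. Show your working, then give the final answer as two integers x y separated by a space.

√341 = [18; 2,6,1,8,2,…,6,2,36, …], period ℓ=14 (even) → k=13
k=0  a_k=18  p_k/q_k = 18/1
k=1  a_k=2  p_k/q_k = 37/2
…
k=3  a_k=1  p_k/q_k = 277/15
k=4  a_k=8  p_k/q_k = 2456/133
k=5  a_k=2  p_k/q_k = 5189/281
…
k=7  a_k=2  p_k/q_k = 20479/1109
…
k=9  a_k=2  p_k/q_k = 76727/4155
k=10  a_k=8  p_k/q_k = 641940/34763
k=11  a_k=1  p_k/q_k = 718667/38918
k=12  a_k=6  p_k/q_k = 4953942/268271
k=13  a_k=2  p_k/q_k = 10626551/575460
(x₁, y₁) = (10626551, 575460);  10626551² − 341·575460² = 1 ✓

10626551 575460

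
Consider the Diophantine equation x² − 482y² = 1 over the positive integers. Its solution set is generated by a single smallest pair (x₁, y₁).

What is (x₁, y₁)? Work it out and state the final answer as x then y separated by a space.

483 22

√482 → a₀=21, period (1,20,1,42); ℓ=4 even so k=3
step 0: (21, 1)  from 21·(1,0) + (0,1)
…
step 2: (461, 21)  from 20·(22,1) + (21,1)
step 3: (483, 22)  from 1·(461,21) + (22,1)
fundamental: x₁=483, y₁=22  (since 233289 − 482·484 = 1)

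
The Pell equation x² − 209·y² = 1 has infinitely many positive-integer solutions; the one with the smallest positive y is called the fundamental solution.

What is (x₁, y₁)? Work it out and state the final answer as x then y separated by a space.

d=209: √d = [14; 2,5,3,2,3,5,2,28] (ℓ=8, even), read p_7/q_7
step 0: (14, 1)  from 14·(1,0) + (0,1)
…
step 2: (159, 11)  from 5·(29,2) + (14,1)
step 3: (506, 35)  from 3·(159,11) + (29,2)
…
step 6: (21266, 1471)  from 5·(4019,278) + (1171,81)
step 7: (46551, 3220)  from 2·(21266,1471) + (4019,278)
→ (46551, 3220).  Check: 46551²=2166995601, 209·3220²=2166995600, difference 1.

46551 3220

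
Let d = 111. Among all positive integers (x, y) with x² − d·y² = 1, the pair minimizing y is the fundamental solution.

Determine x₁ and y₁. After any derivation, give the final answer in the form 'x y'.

295 28

[10; 1,1,6,1,1,20] for √111; ℓ=6 ⇒ convergent index 5
i=0: a=10 ⇒ p=10, q=1
…
i=2: a=1 ⇒ p=21, q=2
i=3: a=6 ⇒ p=137, q=13
i=4: a=1 ⇒ p=158, q=15
i=5: a=1 ⇒ p=295, q=28
(x₁, y₁) = (295, 28);  295² − 111·28² = 1 ✓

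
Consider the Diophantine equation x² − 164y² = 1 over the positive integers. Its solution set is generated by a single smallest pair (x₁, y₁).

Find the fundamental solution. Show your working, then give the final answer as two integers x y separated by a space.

d=164: √d = [12; 1,4,6,4,1,24] (ℓ=6, even), read p_5/q_5
i=0: a=12 ⇒ p=12, q=1
…
i=3: a=6 ⇒ p=397, q=31
i=4: a=4 ⇒ p=1652, q=129
i=5: a=1 ⇒ p=2049, q=160
→ (2049, 160).  Check: 2049²=4198401, 164·160²=4198400, difference 1.

2049 160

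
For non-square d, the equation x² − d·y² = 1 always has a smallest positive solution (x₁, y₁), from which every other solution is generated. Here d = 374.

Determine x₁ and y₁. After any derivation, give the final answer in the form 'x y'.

3365 174

[19; 2,1,18,1,2,38] for √374; ℓ=6 ⇒ convergent index 5
a_0=19:  p_0=19·1+0=19,  q_0=19·0+1=1
…
a_3=18:  p_3=18·58+39=1083,  q_3=18·3+2=56
a_4=1:  p_4=1·1083+58=1141,  q_4=1·56+3=59
a_5=2:  p_5=2·1141+1083=3365,  q_5=2·59+56=174
→ (3365, 174).  Check: 3365²=11323225, 374·174²=11323224, difference 1.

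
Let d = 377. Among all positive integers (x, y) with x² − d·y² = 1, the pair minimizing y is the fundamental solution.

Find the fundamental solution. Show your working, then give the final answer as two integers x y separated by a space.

233 12

√377 = [19; 2,2,2,38, …], period ℓ=4 (even) → k=3
i=0: a=19 ⇒ p=19, q=1
…
i=2: a=2 ⇒ p=97, q=5
i=3: a=2 ⇒ p=233, q=12
(x₁, y₁) = (233, 12);  233² − 377·12² = 1 ✓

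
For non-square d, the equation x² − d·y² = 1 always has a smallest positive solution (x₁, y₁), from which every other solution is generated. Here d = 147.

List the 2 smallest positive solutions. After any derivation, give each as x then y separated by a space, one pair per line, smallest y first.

97 8
18817 1552

d=147: √d = [12; 8,24] (ℓ=2, even), read p_1/q_1
step 0: (12, 1)  from 12·(1,0) + (0,1)
step 1: (97, 8)  from 8·(12,1) + (1,0)
(x₁, y₁) = (97, 8);  97² − 147·8² = 1 ✓
(97+8√147)^2 = 18817 + 1552√147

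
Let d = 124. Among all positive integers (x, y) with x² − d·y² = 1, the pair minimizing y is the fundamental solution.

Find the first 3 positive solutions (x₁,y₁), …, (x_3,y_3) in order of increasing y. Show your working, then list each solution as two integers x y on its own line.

4620799 414960
42703566796801 3834893506080
394649197502177907199 35440544156001500880

√124 → a₀=11, period (7,2,1,1,1,…,2,7,22); ℓ=16 even so k=15
i=0: a=11 ⇒ p=11, q=1
i=1: a=7 ⇒ p=78, q=7
…
i=5: a=1 ⇒ p=657, q=59
…
i=7: a=1 ⇒ p=3040, q=273
…
i=9: a=1 ⇒ p=17583, q=1579
…
i=13: a=1 ⇒ p=237042, q=21287
i=14: a=2 ⇒ p=626251, q=56239
i=15: a=7 ⇒ p=4620799, q=414960
fundamental: x₁=4620799, y₁=414960  (since 21351783398401 − 124·172191801600 = 1)
(x_2, y_2) = (4620799·4620799 + 124·414960·414960, 4620799·414960 + 414960·4620799) = (42703566796801, 3834893506080)
(x_3, y_3) = (4620799·42703566796801 + 124·414960·3834893506080, 4620799·3834893506080 + 414960·42703566796801) = (394649197502177907199, 35440544156001500880)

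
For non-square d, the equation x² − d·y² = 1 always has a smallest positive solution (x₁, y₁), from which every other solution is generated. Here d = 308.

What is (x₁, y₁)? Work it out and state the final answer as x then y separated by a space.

√308 = [17; 1,1,4,1,1,34, …], period ℓ=6 (even) → k=5
a_0=17:  p_0=17·1+0=17,  q_0=17·0+1=1
a_1=1:  p_1=1·17+1=18,  q_1=1·1+0=1
…
a_3=4:  p_3=4·35+18=158,  q_3=4·2+1=9
a_4=1:  p_4=1·158+35=193,  q_4=1·9+2=11
a_5=1:  p_5=1·193+158=351,  q_5=1·11+9=20
→ (351, 20).  Check: 351²=123201, 308·20²=123200, difference 1.

351 20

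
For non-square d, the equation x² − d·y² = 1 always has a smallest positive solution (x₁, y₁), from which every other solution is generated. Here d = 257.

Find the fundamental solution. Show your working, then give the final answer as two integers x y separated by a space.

513 32

d=257: √d = [16; 32] (ℓ=1, odd), read p_1/q_1
step 0: (16, 1)  from 16·(1,0) + (0,1)
step 1: (513, 32)  from 32·(16,1) + (1,0)
→ (513, 32).  Check: 513²=263169, 257·32²=263168, difference 1.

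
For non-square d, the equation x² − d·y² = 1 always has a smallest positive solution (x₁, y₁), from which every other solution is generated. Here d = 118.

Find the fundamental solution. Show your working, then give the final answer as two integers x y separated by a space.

[10; 1,6,3,2,10,2,3,6,1,20] for √118; ℓ=10 ⇒ convergent index 9
a_0=10:  p_0=10·1+0=10,  q_0=10·0+1=1
a_1=1:  p_1=1·10+1=11,  q_1=1·1+0=1
…
a_3=3:  p_3=3·76+11=239,  q_3=3·7+1=22
…
a_5=10:  p_5=10·554+239=5779,  q_5=10·51+22=532
a_6=2:  p_6=2·5779+554=12112,  q_6=2·532+51=1115
…
a_8=6:  p_8=6·42115+12112=264802,  q_8=6·3877+1115=24377
a_9=1:  p_9=1·264802+42115=306917,  q_9=1·24377+3877=28254
(x₁, y₁) = (306917, 28254);  306917² − 118·28254² = 1 ✓

306917 28254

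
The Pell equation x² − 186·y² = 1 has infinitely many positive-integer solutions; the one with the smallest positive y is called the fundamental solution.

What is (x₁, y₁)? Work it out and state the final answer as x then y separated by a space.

7501 550

√186 → a₀=13, period (1,1,1,3,4,3,1,1,1,26); ℓ=10 even so k=9
a_0=13:  p_0=13·1+0=13,  q_0=13·0+1=1
a_1=1:  p_1=1·13+1=14,  q_1=1·1+0=1
a_2=1:  p_2=1·14+13=27,  q_2=1·1+1=2
a_3=1:  p_3=1·27+14=41,  q_3=1·2+1=3
a_4=3:  p_4=3·41+27=150,  q_4=3·3+2=11
…
a_7=1:  p_7=1·2073+641=2714,  q_7=1·152+47=199
a_8=1:  p_8=1·2714+2073=4787,  q_8=1·199+152=351
a_9=1:  p_9=1·4787+2714=7501,  q_9=1·351+199=550
→ (7501, 550).  Check: 7501²=56265001, 186·550²=56265000, difference 1.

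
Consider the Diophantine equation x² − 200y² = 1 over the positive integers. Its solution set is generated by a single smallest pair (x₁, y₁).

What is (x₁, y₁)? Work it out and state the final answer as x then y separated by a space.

99 7

√200 → a₀=14, period (7,28); ℓ=2 even so k=1
a_0=14:  p_0=14·1+0=14,  q_0=14·0+1=1
a_1=7:  p_1=7·14+1=99,  q_1=7·1+0=7
fundamental: x₁=99, y₁=7  (since 9801 − 200·49 = 1)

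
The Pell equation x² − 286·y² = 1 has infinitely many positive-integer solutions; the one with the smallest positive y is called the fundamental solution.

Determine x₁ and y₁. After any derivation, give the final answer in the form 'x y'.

[16; 1,10,3,3,2,3,3,10,1,32] for √286; ℓ=10 ⇒ convergent index 9
i=0: a=16 ⇒ p=16, q=1
i=1: a=1 ⇒ p=17, q=1
i=2: a=10 ⇒ p=186, q=11
…
i=4: a=3 ⇒ p=1911, q=113
i=5: a=2 ⇒ p=4397, q=260
…
i=8: a=10 ⇒ p=512132, q=30283
i=9: a=1 ⇒ p=561835, q=33222
(x₁, y₁) = (561835, 33222);  561835² − 286·33222² = 1 ✓

561835 33222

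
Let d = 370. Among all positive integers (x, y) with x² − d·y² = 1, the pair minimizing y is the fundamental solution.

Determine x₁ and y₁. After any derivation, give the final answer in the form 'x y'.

√370 = [19; 4,4,38, …], period ℓ=3 (odd) → k=5
k=0  a_k=19  p_k/q_k = 19/1
k=1  a_k=4  p_k/q_k = 77/4
k=2  a_k=4  p_k/q_k = 327/17
…
k=4  a_k=4  p_k/q_k = 50339/2617
k=5  a_k=4  p_k/q_k = 213859/11118
→ (213859, 11118).  Check: 213859²=45735671881, 370·11118²=45735671880, difference 1.

213859 11118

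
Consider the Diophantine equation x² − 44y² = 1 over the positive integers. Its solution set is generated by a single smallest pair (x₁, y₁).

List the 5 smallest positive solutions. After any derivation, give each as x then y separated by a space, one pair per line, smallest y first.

√44 = [6; 1,1,1,2,1,1,1,12, …], period ℓ=8 (even) → k=7
i=0: a=6 ⇒ p=6, q=1
…
i=3: a=1 ⇒ p=20, q=3
i=4: a=2 ⇒ p=53, q=8
i=5: a=1 ⇒ p=73, q=11
i=6: a=1 ⇒ p=126, q=19
i=7: a=1 ⇒ p=199, q=30
→ (199, 30).  Check: 199²=39601, 44·30²=39600, difference 1.
(x_2, y_2) = (199·199 + 44·30·30, 199·30 + 30·199) = (79201, 11940)
(x_3, y_3) = (199·79201 + 44·30·11940, 199·11940 + 30·79201) = (31521799, 4752090)
(x_4, y_4) = (199·31521799 + 44·30·4752090, 199·4752090 + 30·31521799) = (12545596801, 1891319880)
(x_5, y_5) = (199·12545596801 + 44·30·1891319880, 199·1891319880 + 30·12545596801) = (4993116004999, 752740560150)

199 30
79201 11940
31521799 4752090
12545596801 1891319880
4993116004999 752740560150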